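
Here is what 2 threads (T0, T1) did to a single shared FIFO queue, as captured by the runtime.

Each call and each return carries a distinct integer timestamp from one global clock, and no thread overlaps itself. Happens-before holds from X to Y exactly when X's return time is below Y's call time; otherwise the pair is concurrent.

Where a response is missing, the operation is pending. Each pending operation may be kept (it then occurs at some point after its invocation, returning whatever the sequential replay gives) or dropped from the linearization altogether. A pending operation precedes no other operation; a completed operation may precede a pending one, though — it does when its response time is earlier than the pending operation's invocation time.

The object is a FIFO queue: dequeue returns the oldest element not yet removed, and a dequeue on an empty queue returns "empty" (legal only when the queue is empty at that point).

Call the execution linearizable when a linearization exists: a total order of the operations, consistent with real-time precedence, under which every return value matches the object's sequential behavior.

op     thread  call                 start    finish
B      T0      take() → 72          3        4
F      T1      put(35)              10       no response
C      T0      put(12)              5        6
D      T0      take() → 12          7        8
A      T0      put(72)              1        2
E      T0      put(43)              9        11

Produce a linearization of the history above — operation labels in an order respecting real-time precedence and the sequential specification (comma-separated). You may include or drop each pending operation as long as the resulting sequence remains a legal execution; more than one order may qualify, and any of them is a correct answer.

A, B, C, D, E

step 1: A put(72) — queue <72>
step 2: B take() → 72 — queue <>
step 3: C put(12) — queue <12>
step 4: D take() → 12 — queue <>
step 5: E put(43) — queue <43>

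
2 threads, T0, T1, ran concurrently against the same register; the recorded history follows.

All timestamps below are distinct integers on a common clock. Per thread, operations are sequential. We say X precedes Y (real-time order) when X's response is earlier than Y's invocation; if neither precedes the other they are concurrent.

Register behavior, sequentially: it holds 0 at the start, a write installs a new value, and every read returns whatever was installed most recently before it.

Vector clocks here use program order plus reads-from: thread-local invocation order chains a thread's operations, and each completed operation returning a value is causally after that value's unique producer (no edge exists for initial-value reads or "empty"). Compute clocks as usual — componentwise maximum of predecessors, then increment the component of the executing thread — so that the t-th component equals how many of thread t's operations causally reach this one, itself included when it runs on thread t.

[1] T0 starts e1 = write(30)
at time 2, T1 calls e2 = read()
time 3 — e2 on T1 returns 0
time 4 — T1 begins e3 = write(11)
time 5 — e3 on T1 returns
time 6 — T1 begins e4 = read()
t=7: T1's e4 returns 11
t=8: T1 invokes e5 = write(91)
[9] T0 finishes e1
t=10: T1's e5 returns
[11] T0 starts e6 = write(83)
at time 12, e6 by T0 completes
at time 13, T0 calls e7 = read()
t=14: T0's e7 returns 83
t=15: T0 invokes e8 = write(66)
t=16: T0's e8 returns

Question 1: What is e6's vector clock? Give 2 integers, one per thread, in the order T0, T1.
Answer: (2, 0)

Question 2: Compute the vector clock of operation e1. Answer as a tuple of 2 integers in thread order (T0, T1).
Answer: (1, 0)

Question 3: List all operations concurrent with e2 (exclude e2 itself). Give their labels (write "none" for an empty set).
Answer: e1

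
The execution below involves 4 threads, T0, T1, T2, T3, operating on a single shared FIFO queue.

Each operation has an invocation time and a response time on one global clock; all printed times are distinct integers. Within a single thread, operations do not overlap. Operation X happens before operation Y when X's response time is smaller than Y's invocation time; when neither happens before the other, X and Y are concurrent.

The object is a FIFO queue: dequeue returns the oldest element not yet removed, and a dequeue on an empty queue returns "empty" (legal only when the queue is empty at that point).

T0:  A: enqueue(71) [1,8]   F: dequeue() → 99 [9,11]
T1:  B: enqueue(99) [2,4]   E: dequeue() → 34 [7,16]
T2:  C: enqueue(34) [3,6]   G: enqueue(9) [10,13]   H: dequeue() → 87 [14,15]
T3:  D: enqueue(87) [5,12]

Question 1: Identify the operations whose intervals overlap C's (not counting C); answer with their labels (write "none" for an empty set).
overlap test against C [3,6]: concurrent iff the interval meets 3..6
A [1,8]: concurrent
B [2,4]: concurrent
D [5,12]: concurrent
E [7,16]: after
F [9,11]: after
G [10,13]: after
H [14,15]: after

A, B, D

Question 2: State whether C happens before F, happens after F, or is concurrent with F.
C spans [3,6], F spans [9,11]
resp(C)=6 < inv(F)=9

before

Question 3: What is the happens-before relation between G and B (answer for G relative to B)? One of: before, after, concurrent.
G spans [10,13], B spans [2,4]
resp(B)=4 < inv(G)=10

after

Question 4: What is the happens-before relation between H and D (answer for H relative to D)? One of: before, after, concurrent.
H spans [14,15], D spans [5,12]
resp(D)=12 < inv(H)=14

after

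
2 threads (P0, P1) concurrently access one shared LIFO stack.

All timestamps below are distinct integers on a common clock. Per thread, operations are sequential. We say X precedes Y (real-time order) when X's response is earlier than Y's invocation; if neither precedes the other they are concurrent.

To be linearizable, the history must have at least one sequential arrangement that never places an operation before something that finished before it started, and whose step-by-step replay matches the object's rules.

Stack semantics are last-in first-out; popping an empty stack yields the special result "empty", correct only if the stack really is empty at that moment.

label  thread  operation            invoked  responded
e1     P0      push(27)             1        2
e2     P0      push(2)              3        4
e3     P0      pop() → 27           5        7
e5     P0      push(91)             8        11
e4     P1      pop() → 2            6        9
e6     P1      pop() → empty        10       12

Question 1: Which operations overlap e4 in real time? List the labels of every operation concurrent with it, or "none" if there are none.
e3, e5

e4 spans [6,9]; an op avoiding the whole window 6..9 is ordered, any other is concurrent
e1 [1,2]: before
e2 [3,4]: before
e3 [5,7]: concurrent
e5 [8,11]: concurrent
e6 [10,12]: after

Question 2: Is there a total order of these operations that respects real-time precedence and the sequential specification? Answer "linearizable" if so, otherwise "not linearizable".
linearizable

one valid linearization: e1, e2, e4, e3, e6, e5
1. e1 push(27), leaving stack <27>
2. e2 push(2), leaving stack <27,2>
3. e4 pop() → 2, leaving stack <27>
4. e3 pop() → 27, leaving stack <>
5. e6 pop() → empty, leaving stack <>
6. e5 push(91), leaving stack <91>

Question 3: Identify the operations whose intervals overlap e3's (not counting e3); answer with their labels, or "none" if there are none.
e4

e3 runs from 5 to 7; window-overlapping ops are concurrent
e1 [1,2]: before
e2 [3,4]: before
e4 [6,9]: concurrent
e5 [8,11]: after
e6 [10,12]: after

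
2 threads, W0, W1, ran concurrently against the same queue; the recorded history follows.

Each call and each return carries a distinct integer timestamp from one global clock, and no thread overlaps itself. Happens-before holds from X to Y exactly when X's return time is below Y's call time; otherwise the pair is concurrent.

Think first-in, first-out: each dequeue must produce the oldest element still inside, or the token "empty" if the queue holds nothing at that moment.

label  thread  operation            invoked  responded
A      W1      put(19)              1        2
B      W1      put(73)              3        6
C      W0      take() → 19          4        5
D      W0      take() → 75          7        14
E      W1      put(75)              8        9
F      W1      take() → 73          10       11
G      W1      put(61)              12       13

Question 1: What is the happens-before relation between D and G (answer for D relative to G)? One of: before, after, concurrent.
D spans [7,14], G spans [12,13]
the intervals overlap in both directions

concurrent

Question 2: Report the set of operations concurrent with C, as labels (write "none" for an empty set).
C runs from 4 to 5; window-overlapping ops are concurrent
A [1,2]: before
B [3,6]: concurrent
D [7,14]: after
E [8,9]: after
F [10,11]: after
G [12,13]: after

B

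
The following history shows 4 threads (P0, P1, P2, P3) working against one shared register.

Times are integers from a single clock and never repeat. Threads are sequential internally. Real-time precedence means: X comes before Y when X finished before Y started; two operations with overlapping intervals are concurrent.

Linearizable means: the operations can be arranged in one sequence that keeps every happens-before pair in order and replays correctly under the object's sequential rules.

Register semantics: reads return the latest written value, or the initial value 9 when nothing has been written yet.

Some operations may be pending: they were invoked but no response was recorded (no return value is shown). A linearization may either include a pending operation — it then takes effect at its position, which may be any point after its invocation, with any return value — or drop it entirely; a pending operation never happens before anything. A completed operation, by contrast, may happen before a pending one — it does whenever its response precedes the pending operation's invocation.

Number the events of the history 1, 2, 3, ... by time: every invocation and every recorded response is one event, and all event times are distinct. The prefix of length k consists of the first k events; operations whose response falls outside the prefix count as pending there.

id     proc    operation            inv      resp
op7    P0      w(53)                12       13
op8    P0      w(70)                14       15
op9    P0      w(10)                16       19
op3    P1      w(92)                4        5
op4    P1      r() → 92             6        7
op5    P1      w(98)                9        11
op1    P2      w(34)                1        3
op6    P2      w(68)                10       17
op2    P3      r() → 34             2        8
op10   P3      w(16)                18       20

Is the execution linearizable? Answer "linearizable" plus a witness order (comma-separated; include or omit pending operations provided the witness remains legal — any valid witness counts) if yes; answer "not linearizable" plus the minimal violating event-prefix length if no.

1. op1 w(34), leaving value 34
2. op2 r() → 34, leaving value 34
3. op3 w(92), leaving value 92
4. op4 r() → 92, leaving value 92
5. op5 w(98), leaving value 98
6. op6 w(68), leaving value 68
7. op7 w(53), leaving value 53
8. op8 w(70), leaving value 70
9. op9 w(10), leaving value 10
10. op10 w(16), leaving value 16

linearizable — witness: op1, op2, op3, op4, op5, op6, op7, op8, op9, op10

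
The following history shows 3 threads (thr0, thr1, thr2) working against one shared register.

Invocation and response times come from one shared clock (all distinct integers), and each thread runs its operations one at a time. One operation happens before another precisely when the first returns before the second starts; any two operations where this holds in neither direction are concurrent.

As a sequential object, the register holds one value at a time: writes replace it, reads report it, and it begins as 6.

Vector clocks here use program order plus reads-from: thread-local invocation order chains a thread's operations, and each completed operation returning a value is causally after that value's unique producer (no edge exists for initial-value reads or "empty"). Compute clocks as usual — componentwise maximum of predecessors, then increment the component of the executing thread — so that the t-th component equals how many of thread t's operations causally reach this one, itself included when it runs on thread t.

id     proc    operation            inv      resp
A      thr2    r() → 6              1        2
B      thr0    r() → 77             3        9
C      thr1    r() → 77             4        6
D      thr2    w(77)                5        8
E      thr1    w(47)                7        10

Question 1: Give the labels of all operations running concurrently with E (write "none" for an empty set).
E spans [7,10]; an op avoiding the whole window 7..10 is ordered, any other is concurrent
A [1,2]: before
B [3,9]: concurrent
C [4,6]: before
D [5,8]: concurrent

B, D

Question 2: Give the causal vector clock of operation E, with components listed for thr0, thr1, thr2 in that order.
A, invoked 1, has no incoming edges; only thr2's bump applies → (0, 0, 1)
merge at D (invoked 5): VC(A)=(0, 0, 1), own-thread bump on thr2 → (0, 0, 2)
merge at C (invoked 4): VC(D)=(0, 0, 2), own-thread bump on thr1 → (0, 1, 2)
merge at B (invoked 3): VC(D)=(0, 0, 2), own-thread bump on thr0 → (1, 0, 2)
merge at E (invoked 7): VC(C)=(0, 1, 2), own-thread bump on thr1 → (0, 2, 2)
target: VC(E) = (0, 2, 2)

(0, 2, 2)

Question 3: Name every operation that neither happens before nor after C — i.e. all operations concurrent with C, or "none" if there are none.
concurrent with C ([4,6]): every op whose interval crosses 4..6
A [1,2]: before
B [3,9]: concurrent
D [5,8]: concurrent
E [7,10]: after

B, D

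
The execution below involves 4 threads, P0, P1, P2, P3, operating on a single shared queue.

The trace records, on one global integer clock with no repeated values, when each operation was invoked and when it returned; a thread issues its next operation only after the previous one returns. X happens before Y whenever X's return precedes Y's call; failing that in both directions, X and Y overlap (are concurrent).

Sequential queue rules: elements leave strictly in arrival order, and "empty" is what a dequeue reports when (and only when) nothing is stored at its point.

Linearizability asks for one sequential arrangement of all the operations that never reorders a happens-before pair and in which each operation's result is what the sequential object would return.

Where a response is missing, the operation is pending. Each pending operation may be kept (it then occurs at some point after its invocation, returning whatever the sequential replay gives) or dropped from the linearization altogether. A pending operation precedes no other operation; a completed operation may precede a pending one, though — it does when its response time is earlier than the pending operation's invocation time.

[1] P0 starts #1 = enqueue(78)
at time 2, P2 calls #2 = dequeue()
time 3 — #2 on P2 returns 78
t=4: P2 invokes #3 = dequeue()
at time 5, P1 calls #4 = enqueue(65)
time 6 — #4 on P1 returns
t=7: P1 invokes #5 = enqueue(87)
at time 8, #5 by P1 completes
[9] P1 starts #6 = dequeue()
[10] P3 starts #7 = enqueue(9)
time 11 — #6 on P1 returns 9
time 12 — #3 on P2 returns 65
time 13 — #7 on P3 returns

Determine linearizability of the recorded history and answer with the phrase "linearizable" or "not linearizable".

not linearizable

through event 10 a valid linearization exists; event 11 (#6 responding at time 11) ends that
exhaustive check: the 4 completed queue ops admit one real-time order; illegal
including or dropping the 3 pending operations (#1, #3, #7) in any combination fails
sample order #2, #4, #5, #6 (pending dropped) stalls at step 1 — #2 dequeue() → 78 has no legal effect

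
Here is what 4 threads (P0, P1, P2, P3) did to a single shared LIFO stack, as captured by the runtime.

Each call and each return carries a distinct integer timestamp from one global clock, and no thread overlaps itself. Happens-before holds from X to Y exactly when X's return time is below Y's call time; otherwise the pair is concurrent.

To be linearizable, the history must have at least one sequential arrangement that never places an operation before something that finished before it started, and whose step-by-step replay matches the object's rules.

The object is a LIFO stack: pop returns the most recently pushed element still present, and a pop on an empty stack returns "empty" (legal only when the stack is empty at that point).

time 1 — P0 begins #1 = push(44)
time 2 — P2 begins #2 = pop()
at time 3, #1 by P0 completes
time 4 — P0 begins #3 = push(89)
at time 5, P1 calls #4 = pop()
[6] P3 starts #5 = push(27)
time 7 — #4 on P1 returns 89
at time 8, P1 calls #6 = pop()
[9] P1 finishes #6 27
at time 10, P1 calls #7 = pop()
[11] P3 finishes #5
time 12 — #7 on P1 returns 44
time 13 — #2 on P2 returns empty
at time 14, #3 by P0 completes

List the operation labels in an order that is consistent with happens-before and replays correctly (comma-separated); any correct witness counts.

#1, #3, #4, #5, #6, #7, #2

1. #1 push(44), leaving stack <44>
2. #3 push(89), leaving stack <44,89>
3. #4 pop() → 89, leaving stack <44>
4. #5 push(27), leaving stack <44,27>
5. #6 pop() → 27, leaving stack <44>
6. #7 pop() → 44, leaving stack <>
7. #2 pop() → empty, leaving stack <>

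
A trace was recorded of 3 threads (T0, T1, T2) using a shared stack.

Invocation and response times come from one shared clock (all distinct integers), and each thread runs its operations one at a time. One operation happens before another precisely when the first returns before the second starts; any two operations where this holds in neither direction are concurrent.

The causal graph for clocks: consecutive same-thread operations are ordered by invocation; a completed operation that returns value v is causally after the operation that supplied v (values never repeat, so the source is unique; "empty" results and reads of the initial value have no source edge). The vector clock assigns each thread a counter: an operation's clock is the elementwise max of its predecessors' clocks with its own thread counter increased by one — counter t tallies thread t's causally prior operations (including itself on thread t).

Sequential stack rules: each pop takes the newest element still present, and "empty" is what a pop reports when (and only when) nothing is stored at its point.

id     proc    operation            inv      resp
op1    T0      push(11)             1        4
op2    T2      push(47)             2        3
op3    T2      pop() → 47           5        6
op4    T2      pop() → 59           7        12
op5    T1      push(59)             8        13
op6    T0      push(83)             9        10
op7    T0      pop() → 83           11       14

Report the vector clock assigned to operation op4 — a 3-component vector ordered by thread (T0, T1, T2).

no predecessors for op2 (invoked 2): T2 increments from zero → (0, 0, 1)
no predecessors for op5 (invoked 8): T1 increments from zero → (0, 1, 0)
no predecessors for op1 (invoked 1): T0 increments from zero → (1, 0, 0)
op3, invoked 5, takes VC(op2)=(0, 0, 1) under max, adds 1 for T2 → (0, 0, 2)
op6, invoked 9, takes VC(op1)=(1, 0, 0) under max, adds 1 for T0 → (2, 0, 0)
op7, invoked 11, takes VC(op6)=(2, 0, 0) under max, adds 1 for T0 → (3, 0, 0)
op4, invoked 7, takes VC(op3)=(0, 0, 2), VC(op5)=(0, 1, 0) under max, adds 1 for T2 → (0, 1, 3)
target: VC(op4) = (0, 1, 3)

(0, 1, 3)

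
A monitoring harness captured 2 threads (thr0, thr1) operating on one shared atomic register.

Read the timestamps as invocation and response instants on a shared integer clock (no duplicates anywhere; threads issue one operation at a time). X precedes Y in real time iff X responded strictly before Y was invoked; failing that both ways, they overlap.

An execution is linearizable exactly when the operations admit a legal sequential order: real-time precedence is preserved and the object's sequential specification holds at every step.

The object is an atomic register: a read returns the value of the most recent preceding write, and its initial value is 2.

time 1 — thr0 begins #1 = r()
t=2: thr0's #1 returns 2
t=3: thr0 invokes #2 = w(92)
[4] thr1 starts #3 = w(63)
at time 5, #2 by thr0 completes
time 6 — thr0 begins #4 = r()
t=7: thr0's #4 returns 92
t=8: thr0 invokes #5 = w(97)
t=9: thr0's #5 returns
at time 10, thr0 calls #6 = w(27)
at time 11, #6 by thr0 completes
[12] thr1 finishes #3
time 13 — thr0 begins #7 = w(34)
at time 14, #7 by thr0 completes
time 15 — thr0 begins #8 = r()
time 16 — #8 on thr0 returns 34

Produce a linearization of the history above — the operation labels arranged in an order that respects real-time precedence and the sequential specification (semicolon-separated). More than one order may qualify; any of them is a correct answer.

step 1: #1 r() → 2 — value 2
step 2: #2 w(92) — value 92
step 3: #4 r() → 92 — value 92
step 4: #3 w(63) — value 63
step 5: #5 w(97) — value 97
step 6: #6 w(27) — value 27
step 7: #7 w(34) — value 34
step 8: #8 r() → 34 — value 34

#1; #2; #4; #3; #5; #6; #7; #8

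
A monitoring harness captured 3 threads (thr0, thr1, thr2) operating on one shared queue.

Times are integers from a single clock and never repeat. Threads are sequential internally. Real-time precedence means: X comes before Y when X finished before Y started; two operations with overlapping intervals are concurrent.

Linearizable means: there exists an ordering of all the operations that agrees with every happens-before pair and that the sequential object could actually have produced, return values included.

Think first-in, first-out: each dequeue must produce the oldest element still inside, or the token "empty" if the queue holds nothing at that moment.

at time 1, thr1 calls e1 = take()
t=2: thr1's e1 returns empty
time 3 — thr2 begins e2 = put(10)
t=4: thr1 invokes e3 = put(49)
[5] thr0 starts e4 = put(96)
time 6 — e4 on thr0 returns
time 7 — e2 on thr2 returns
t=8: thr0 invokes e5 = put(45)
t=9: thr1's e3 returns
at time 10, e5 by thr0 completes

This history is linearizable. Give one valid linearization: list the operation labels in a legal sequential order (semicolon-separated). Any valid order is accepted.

e1; e2; e3; e4; e5

step 1: e1 take() → empty — queue <>
step 2: e2 put(10) — queue <10>
step 3: e3 put(49) — queue <10,49>
step 4: e4 put(96) — queue <10,49,96>
step 5: e5 put(45) — queue <10,49,96,45>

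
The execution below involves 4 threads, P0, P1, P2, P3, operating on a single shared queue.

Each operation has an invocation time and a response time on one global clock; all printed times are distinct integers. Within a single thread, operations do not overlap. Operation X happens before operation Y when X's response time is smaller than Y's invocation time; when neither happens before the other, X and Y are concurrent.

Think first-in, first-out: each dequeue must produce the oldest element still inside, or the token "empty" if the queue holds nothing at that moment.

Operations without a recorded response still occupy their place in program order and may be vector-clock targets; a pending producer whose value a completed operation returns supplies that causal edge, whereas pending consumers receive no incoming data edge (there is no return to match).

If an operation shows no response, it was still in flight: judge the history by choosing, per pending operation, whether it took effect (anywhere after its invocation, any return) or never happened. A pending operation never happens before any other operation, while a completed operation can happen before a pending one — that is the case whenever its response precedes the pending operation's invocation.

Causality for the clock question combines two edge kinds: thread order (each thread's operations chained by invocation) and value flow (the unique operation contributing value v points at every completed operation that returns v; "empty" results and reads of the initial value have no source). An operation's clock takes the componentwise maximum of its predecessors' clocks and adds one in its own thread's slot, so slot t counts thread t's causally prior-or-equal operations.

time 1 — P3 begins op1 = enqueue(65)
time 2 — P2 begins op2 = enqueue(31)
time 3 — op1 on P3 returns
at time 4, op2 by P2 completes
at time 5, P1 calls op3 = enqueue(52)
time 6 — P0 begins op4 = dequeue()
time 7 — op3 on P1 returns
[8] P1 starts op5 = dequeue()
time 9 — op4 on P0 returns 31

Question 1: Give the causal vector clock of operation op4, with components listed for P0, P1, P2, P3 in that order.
(1, 0, 1, 0)

root op op1, invoked 1: fresh clock plus P3's own tick → (0, 0, 0, 1)
root op op2, invoked 2: fresh clock plus P2's own tick → (0, 0, 1, 0)
root op op3, invoked 5: fresh clock plus P1's own tick → (0, 1, 0, 0)
op5 (invocation 8): componentwise max over VC(op3)=(0, 1, 0, 0), +1 at P1, giving (0, 2, 0, 0)
op4 (invocation 6): componentwise max over VC(op2)=(0, 0, 1, 0), +1 at P0, giving (1, 0, 1, 0)
target: VC(op4) = (1, 0, 1, 0)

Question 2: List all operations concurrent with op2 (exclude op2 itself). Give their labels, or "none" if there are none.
op1

op2 runs from 2 to 4; window-overlapping ops are concurrent
op1 [1,3]: concurrent
op3 [5,7]: after
op4 [6,9]: after
op5 [8,…): after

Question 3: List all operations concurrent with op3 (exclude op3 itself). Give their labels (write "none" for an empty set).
op4

op3 spans [5,7]; an op avoiding the whole window 5..7 is ordered, any other is concurrent
op1 [1,3]: before
op2 [2,4]: before
op4 [6,9]: concurrent
op5 [8,…): after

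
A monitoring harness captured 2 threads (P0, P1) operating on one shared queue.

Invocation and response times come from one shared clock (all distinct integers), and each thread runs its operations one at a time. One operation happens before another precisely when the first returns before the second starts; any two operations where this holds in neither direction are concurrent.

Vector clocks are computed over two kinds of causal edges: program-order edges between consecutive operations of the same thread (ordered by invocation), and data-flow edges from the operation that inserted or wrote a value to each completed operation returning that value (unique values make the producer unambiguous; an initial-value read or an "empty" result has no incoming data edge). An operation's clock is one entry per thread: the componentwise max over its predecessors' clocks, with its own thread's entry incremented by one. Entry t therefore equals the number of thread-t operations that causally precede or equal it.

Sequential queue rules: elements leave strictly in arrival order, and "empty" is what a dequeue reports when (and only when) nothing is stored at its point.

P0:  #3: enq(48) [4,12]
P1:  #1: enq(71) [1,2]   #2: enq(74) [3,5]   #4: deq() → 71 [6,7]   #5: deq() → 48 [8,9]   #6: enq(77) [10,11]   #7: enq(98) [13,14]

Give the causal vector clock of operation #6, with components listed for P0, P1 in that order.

root op #1, invoked 1: fresh clock plus P1's own tick → (0, 1)
root op #3, invoked 4: fresh clock plus P0's own tick → (1, 0)
#2 (invocation 3): componentwise max over VC(#1)=(0, 1), +1 at P1, giving (0, 2)
#4 (invocation 6): componentwise max over VC(#1)=(0, 1), VC(#2)=(0, 2), +1 at P1, giving (0, 3)
#5 (invocation 8): componentwise max over VC(#3)=(1, 0), VC(#4)=(0, 3), +1 at P1, giving (1, 4)
#6 (invocation 10): componentwise max over VC(#5)=(1, 4), +1 at P1, giving (1, 5)
#7 (invocation 13): componentwise max over VC(#6)=(1, 5), +1 at P1, giving (1, 6)
target: VC(#6) = (1, 5)

(1, 5)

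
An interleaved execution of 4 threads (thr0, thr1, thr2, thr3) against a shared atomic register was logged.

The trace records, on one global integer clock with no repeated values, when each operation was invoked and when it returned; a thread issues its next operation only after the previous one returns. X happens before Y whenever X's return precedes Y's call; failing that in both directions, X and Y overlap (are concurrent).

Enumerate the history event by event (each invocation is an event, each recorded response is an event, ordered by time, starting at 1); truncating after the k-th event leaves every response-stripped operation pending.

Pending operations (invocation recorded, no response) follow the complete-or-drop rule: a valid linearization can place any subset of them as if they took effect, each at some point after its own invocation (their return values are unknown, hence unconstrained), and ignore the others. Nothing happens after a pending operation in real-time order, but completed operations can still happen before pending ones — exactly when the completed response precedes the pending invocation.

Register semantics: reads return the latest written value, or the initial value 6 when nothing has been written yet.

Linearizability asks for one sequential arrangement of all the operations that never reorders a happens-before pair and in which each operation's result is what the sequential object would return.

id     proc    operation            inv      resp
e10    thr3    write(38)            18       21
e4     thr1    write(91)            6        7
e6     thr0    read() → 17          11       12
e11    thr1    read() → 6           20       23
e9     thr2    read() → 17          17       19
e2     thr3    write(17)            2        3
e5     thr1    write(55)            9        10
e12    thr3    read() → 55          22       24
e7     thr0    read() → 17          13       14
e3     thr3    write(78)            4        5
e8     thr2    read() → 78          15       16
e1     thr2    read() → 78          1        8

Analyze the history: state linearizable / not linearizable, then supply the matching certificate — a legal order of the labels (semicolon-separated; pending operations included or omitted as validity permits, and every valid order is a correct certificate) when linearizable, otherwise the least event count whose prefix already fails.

cut after 11 events: linearizable; cut after 12 events (e6 responds, time 12): not linearizable
4 orders of the 6 completed atomic register ops respect real time; none is legal
one such order, e1, e2, e3, e4, e5, e6, breaks at step 1 where e1 read() → 78 is illegal
one such order, e2, e1, e3, e4, e5, e6, breaks at step 2 where e1 read() → 78 is illegal

not linearizable — minimal violating prefix: 12 events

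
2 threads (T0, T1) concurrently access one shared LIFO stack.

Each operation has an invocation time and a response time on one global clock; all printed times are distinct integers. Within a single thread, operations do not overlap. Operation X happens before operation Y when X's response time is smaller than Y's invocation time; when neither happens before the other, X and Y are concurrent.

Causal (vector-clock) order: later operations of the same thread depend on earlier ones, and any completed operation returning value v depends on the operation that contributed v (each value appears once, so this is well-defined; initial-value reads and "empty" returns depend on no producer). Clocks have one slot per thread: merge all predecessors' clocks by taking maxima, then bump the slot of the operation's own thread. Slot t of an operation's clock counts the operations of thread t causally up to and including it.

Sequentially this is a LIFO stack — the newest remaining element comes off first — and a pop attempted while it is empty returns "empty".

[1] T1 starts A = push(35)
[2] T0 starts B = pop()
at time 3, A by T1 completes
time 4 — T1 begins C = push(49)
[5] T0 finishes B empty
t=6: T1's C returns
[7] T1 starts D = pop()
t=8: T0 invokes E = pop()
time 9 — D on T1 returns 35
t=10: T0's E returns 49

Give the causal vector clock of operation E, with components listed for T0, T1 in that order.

invoked at 1, A has no predecessors; its own T1 bump gives (0, 1)
invoked at 2, B has no predecessors; its own T0 bump gives (1, 0)
C (invocation 4): componentwise max over VC(A)=(0, 1), +1 at T1, giving (0, 2)
D (invocation 7): componentwise max over VC(A)=(0, 1), VC(C)=(0, 2), +1 at T1, giving (0, 3)
E (invocation 8): componentwise max over VC(B)=(1, 0), VC(C)=(0, 2), +1 at T0, giving (2, 2)
target: VC(E) = (2, 2)

(2, 2)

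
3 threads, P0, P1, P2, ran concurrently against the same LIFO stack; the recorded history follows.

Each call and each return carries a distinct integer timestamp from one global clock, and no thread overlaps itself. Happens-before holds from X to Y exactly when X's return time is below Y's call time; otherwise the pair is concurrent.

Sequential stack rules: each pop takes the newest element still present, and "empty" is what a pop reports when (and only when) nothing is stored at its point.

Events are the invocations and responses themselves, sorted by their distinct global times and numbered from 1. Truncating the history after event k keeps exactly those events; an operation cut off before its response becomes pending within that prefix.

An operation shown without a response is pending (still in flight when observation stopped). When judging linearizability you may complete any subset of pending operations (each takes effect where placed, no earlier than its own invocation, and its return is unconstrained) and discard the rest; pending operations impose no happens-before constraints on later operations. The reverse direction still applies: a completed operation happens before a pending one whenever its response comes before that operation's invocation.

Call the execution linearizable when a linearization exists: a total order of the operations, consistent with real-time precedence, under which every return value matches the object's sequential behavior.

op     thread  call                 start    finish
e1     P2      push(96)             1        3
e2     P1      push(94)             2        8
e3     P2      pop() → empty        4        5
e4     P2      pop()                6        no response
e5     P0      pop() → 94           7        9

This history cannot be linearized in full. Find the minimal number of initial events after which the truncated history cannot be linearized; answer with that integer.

5

events 1..4 are still linearizable — one witness is e1:
after step 1 (e1 push(96)): stack <96>
once event 5 joins (e3's response, time 5), exhaustive search finds no witness
include/drop combinations of the 1 pending operation (e2) were all tried; none helps
for example e1, e3 (pending dropped) fails at step 2: e3 pop() → empty is not legal there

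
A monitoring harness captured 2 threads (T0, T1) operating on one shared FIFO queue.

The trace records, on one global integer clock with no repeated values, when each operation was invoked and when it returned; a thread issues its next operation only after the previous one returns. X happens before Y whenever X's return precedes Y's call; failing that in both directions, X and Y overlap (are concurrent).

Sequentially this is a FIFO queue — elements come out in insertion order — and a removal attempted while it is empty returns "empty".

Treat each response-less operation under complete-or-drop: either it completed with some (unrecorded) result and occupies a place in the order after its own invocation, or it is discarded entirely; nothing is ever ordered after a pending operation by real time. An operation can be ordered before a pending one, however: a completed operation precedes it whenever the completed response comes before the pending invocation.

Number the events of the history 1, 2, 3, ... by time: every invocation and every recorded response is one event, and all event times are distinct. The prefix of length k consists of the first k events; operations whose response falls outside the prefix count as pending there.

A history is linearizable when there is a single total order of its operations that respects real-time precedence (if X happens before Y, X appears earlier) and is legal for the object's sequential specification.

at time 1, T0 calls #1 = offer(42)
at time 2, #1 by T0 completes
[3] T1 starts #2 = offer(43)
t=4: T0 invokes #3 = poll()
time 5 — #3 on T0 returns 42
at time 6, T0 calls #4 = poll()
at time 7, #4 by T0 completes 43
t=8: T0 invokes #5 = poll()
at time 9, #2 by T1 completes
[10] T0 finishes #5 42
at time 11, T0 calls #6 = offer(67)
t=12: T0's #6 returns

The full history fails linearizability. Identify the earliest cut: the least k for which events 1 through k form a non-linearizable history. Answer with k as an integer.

10

a valid linearization of events 1..9 exists, for instance #1, #2, #3, #4:
step 1: #1 offer(42) — queue <42>
step 2: #2 offer(43) — queue <42,43>
step 3: #3 poll() → 42 — queue <43>
step 4: #4 poll() → 43 — queue <>
once event 10 joins (#5's response, time 10), exhaustive search finds no witness
for example #1, #2, #3, #4, #5 fails at step 5: #5 poll() → 42 is not legal there
for example #1, #3, #2, #4, #5 fails at step 5: #5 poll() → 42 is not legal there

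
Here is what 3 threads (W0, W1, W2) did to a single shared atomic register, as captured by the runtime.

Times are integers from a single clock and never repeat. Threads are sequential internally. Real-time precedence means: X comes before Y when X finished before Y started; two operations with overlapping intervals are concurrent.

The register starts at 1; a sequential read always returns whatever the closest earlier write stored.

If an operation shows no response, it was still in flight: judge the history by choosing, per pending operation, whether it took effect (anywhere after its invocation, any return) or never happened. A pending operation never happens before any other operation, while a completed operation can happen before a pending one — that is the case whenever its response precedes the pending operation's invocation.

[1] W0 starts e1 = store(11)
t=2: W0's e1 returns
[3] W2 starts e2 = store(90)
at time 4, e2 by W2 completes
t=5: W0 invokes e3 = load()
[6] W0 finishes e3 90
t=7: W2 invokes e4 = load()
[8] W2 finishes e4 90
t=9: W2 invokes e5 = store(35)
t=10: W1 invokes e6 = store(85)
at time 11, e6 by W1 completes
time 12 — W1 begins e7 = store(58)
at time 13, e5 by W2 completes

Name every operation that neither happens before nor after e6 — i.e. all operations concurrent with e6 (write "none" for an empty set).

e6 runs from 10 to 11; window-overlapping ops are concurrent
e1 [1,2]: before
e2 [3,4]: before
e3 [5,6]: before
e4 [7,8]: before
e5 [9,13]: concurrent
e7 [12,…): after

e5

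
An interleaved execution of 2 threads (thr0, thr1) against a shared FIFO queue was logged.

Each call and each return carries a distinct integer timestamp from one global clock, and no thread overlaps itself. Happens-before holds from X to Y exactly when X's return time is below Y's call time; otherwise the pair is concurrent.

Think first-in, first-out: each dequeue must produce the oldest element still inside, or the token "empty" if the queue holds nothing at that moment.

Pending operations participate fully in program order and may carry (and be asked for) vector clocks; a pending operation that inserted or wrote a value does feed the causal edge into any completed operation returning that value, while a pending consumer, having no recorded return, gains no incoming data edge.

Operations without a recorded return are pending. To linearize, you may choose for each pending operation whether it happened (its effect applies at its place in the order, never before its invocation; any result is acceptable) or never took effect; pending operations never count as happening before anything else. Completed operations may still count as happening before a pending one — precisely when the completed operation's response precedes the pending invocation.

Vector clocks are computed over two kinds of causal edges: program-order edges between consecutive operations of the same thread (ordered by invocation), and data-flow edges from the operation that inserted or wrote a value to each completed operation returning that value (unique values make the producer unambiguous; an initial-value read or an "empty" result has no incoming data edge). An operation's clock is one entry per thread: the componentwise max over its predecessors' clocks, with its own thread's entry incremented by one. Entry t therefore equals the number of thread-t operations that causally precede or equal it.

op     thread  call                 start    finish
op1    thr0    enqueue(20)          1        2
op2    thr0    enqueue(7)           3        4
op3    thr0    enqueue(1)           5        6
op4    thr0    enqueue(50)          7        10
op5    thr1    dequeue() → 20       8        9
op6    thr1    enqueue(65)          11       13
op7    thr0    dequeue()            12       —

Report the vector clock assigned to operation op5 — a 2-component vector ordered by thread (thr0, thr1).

(1, 1)

op1 (invocation 1): nothing precedes it; thr0's component alone gives (1, 0)
invoked at 8, op5 merges VC(op1)=(1, 0) and bumps thr1's slot → (1, 1)
invoked at 3, op2 merges VC(op1)=(1, 0) and bumps thr0's slot → (2, 0)
invoked at 11, op6 merges VC(op5)=(1, 1) and bumps thr1's slot → (1, 2)
invoked at 5, op3 merges VC(op2)=(2, 0) and bumps thr0's slot → (3, 0)
invoked at 7, op4 merges VC(op3)=(3, 0) and bumps thr0's slot → (4, 0)
invoked at 12, op7 merges VC(op4)=(4, 0) and bumps thr0's slot → (5, 0)
target: VC(op5) = (1, 1)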